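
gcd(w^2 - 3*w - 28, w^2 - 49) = w - 7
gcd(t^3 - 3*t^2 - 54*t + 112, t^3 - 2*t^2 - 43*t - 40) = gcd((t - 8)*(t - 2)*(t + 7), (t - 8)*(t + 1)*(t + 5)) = t - 8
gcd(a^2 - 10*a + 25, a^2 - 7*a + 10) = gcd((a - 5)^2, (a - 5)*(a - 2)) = a - 5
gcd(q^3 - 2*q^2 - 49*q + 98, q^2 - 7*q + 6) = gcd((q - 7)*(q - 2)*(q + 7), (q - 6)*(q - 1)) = 1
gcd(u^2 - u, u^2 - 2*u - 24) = 1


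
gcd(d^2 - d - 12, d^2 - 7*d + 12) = d - 4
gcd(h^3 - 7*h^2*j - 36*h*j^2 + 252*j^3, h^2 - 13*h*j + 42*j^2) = h^2 - 13*h*j + 42*j^2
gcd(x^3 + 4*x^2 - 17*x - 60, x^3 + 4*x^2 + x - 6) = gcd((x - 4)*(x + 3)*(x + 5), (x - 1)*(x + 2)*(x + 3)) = x + 3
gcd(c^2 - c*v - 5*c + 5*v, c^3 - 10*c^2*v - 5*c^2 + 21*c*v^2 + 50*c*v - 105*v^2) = c - 5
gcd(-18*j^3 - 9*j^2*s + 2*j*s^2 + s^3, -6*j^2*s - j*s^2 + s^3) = -6*j^2 - j*s + s^2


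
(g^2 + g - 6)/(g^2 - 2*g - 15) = (g - 2)/(g - 5)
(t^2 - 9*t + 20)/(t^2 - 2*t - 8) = (t - 5)/(t + 2)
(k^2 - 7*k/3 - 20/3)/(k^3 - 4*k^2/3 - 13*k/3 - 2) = (-3*k^2 + 7*k + 20)/(-3*k^3 + 4*k^2 + 13*k + 6)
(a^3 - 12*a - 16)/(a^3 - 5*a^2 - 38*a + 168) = (a^2 + 4*a + 4)/(a^2 - a - 42)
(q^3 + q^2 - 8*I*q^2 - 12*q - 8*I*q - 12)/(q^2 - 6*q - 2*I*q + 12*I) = (q^2 + q*(1 - 6*I) - 6*I)/(q - 6)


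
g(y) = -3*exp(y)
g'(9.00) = -24309.25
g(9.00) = -24309.25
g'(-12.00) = 0.00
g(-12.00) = 0.00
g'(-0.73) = -1.45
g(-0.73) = -1.45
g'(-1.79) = -0.50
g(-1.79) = -0.50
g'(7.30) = -4440.90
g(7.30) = -4440.90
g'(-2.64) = -0.21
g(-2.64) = -0.21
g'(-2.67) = -0.21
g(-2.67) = -0.21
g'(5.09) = -487.17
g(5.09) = -487.17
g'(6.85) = -2831.64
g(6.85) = -2831.64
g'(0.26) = -3.89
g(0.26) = -3.89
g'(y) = -3*exp(y)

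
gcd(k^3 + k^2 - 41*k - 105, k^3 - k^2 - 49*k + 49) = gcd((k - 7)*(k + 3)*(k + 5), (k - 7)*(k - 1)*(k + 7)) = k - 7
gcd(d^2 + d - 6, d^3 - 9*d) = d + 3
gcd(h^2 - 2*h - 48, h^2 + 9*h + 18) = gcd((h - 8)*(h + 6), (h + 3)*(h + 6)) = h + 6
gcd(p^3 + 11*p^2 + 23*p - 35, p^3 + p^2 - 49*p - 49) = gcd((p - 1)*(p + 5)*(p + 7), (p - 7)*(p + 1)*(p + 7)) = p + 7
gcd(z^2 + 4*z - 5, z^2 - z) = z - 1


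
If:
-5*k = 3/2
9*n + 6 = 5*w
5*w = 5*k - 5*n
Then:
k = -3/10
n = -15/28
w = 33/140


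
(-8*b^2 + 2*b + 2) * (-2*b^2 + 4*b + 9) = 16*b^4 - 36*b^3 - 68*b^2 + 26*b + 18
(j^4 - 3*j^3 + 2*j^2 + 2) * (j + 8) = j^5 + 5*j^4 - 22*j^3 + 16*j^2 + 2*j + 16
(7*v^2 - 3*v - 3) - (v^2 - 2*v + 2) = 6*v^2 - v - 5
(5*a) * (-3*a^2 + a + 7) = -15*a^3 + 5*a^2 + 35*a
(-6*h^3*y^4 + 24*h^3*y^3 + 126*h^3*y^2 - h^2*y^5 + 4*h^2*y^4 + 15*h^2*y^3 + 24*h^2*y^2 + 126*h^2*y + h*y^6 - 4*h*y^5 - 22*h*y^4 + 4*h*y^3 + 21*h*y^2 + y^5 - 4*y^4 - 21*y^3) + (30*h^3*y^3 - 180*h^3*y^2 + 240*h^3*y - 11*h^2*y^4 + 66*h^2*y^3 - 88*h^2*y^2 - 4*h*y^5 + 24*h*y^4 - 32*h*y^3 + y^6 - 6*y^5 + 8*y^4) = -6*h^3*y^4 + 54*h^3*y^3 - 54*h^3*y^2 + 240*h^3*y - h^2*y^5 - 7*h^2*y^4 + 81*h^2*y^3 - 64*h^2*y^2 + 126*h^2*y + h*y^6 - 8*h*y^5 + 2*h*y^4 - 28*h*y^3 + 21*h*y^2 + y^6 - 5*y^5 + 4*y^4 - 21*y^3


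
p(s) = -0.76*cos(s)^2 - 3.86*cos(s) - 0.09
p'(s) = 1.52*sin(s)*cos(s) + 3.86*sin(s)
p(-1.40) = -0.77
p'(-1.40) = -4.06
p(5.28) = -2.38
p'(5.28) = -3.94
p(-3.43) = 2.91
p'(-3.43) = 0.68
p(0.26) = -4.53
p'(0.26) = 1.37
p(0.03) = -4.71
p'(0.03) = 0.16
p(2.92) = 2.95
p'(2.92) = 0.52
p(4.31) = 1.31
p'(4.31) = -3.00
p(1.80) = 0.75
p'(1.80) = 3.42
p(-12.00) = -3.89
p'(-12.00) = 2.76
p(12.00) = -3.89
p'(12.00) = -2.76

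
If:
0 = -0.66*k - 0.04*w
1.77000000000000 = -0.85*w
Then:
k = 0.13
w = -2.08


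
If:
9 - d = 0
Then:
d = 9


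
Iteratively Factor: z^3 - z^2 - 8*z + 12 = (z - 2)*(z^2 + z - 6) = (z - 2)*(z + 3)*(z - 2)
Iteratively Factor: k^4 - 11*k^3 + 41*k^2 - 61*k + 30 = (k - 5)*(k^3 - 6*k^2 + 11*k - 6) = (k - 5)*(k - 3)*(k^2 - 3*k + 2) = (k - 5)*(k - 3)*(k - 1)*(k - 2)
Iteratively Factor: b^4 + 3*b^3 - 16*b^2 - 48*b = (b)*(b^3 + 3*b^2 - 16*b - 48) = b*(b + 3)*(b^2 - 16) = b*(b + 3)*(b + 4)*(b - 4)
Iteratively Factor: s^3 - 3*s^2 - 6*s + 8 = (s + 2)*(s^2 - 5*s + 4) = (s - 1)*(s + 2)*(s - 4)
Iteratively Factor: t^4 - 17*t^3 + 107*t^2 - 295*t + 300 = (t - 3)*(t^3 - 14*t^2 + 65*t - 100) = (t - 5)*(t - 3)*(t^2 - 9*t + 20) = (t - 5)^2*(t - 3)*(t - 4)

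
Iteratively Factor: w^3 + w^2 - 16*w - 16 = (w + 1)*(w^2 - 16) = (w - 4)*(w + 1)*(w + 4)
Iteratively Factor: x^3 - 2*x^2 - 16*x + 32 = (x + 4)*(x^2 - 6*x + 8) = (x - 4)*(x + 4)*(x - 2)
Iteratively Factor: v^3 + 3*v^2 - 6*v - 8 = (v + 4)*(v^2 - v - 2) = (v - 2)*(v + 4)*(v + 1)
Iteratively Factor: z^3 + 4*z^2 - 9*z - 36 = (z + 3)*(z^2 + z - 12) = (z - 3)*(z + 3)*(z + 4)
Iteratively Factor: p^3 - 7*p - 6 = (p - 3)*(p^2 + 3*p + 2) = (p - 3)*(p + 1)*(p + 2)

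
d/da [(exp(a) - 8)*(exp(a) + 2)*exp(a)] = (3*exp(2*a) - 12*exp(a) - 16)*exp(a)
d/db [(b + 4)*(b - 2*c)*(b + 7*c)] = 3*b^2 + 10*b*c + 8*b - 14*c^2 + 20*c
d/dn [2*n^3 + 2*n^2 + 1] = 2*n*(3*n + 2)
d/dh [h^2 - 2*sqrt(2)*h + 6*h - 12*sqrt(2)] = 2*h - 2*sqrt(2) + 6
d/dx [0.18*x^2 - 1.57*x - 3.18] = 0.36*x - 1.57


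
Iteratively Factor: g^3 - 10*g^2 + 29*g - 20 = (g - 5)*(g^2 - 5*g + 4) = (g - 5)*(g - 4)*(g - 1)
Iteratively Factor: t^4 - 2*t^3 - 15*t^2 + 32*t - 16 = (t + 4)*(t^3 - 6*t^2 + 9*t - 4) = (t - 4)*(t + 4)*(t^2 - 2*t + 1) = (t - 4)*(t - 1)*(t + 4)*(t - 1)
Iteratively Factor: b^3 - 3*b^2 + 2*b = (b - 1)*(b^2 - 2*b) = (b - 2)*(b - 1)*(b)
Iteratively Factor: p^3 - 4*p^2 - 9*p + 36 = (p + 3)*(p^2 - 7*p + 12) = (p - 3)*(p + 3)*(p - 4)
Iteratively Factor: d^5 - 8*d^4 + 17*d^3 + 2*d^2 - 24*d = (d - 4)*(d^4 - 4*d^3 + d^2 + 6*d) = (d - 4)*(d - 2)*(d^3 - 2*d^2 - 3*d) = d*(d - 4)*(d - 2)*(d^2 - 2*d - 3) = d*(d - 4)*(d - 2)*(d + 1)*(d - 3)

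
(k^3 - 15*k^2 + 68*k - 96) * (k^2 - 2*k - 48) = k^5 - 17*k^4 + 50*k^3 + 488*k^2 - 3072*k + 4608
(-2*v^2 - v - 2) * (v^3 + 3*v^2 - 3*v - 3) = -2*v^5 - 7*v^4 + v^3 + 3*v^2 + 9*v + 6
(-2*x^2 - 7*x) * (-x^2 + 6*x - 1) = 2*x^4 - 5*x^3 - 40*x^2 + 7*x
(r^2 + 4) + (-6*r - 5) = r^2 - 6*r - 1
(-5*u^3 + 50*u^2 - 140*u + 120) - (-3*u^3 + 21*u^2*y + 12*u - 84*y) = -2*u^3 - 21*u^2*y + 50*u^2 - 152*u + 84*y + 120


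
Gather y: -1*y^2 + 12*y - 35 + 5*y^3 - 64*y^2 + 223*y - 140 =5*y^3 - 65*y^2 + 235*y - 175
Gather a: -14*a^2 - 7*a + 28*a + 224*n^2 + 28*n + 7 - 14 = -14*a^2 + 21*a + 224*n^2 + 28*n - 7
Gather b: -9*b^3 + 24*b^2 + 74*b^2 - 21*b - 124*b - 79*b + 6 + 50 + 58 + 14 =-9*b^3 + 98*b^2 - 224*b + 128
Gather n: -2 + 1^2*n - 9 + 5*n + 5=6*n - 6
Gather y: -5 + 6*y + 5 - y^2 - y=-y^2 + 5*y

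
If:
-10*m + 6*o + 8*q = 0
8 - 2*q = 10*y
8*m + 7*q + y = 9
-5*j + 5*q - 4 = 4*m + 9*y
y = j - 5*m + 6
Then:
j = -1377/649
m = 823/1298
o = 157/354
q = 597/1298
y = 919/1298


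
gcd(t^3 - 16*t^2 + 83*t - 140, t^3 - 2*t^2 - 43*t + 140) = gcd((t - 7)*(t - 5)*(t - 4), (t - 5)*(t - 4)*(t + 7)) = t^2 - 9*t + 20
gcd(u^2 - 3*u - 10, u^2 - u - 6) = u + 2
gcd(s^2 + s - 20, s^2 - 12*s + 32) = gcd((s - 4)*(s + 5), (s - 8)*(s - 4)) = s - 4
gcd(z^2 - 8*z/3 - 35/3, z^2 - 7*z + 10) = z - 5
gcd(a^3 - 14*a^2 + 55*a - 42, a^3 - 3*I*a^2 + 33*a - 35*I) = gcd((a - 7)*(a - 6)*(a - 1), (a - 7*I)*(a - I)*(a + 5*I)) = 1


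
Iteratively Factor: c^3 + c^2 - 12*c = (c + 4)*(c^2 - 3*c) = (c - 3)*(c + 4)*(c)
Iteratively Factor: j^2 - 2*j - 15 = (j - 5)*(j + 3)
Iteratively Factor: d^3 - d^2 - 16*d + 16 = (d - 1)*(d^2 - 16) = (d - 1)*(d + 4)*(d - 4)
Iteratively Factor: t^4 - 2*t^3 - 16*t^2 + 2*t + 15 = (t + 1)*(t^3 - 3*t^2 - 13*t + 15) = (t + 1)*(t + 3)*(t^2 - 6*t + 5) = (t - 5)*(t + 1)*(t + 3)*(t - 1)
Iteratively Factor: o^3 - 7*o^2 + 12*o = (o - 3)*(o^2 - 4*o) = o*(o - 3)*(o - 4)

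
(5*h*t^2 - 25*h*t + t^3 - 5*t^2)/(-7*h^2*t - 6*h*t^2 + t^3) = (-5*h*t + 25*h - t^2 + 5*t)/(7*h^2 + 6*h*t - t^2)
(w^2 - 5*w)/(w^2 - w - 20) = w/(w + 4)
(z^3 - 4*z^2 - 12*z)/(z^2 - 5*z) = (z^2 - 4*z - 12)/(z - 5)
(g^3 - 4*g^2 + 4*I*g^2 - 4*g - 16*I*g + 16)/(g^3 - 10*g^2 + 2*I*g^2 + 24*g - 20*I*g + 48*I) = (g + 2*I)/(g - 6)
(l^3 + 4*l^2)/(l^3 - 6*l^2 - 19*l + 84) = l^2/(l^2 - 10*l + 21)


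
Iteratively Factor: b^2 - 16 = (b - 4)*(b + 4)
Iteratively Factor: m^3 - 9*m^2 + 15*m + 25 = (m - 5)*(m^2 - 4*m - 5) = (m - 5)^2*(m + 1)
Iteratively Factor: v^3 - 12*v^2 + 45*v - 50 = (v - 5)*(v^2 - 7*v + 10) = (v - 5)^2*(v - 2)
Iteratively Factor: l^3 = (l)*(l^2) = l^2*(l)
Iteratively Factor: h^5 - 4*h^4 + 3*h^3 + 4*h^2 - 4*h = (h)*(h^4 - 4*h^3 + 3*h^2 + 4*h - 4) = h*(h - 1)*(h^3 - 3*h^2 + 4) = h*(h - 2)*(h - 1)*(h^2 - h - 2) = h*(h - 2)^2*(h - 1)*(h + 1)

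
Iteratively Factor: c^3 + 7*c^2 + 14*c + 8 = (c + 2)*(c^2 + 5*c + 4) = (c + 2)*(c + 4)*(c + 1)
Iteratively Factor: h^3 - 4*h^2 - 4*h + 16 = (h + 2)*(h^2 - 6*h + 8) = (h - 4)*(h + 2)*(h - 2)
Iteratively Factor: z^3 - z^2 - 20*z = (z)*(z^2 - z - 20) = z*(z - 5)*(z + 4)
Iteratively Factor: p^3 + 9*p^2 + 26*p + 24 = (p + 2)*(p^2 + 7*p + 12) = (p + 2)*(p + 3)*(p + 4)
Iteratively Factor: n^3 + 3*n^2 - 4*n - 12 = (n + 2)*(n^2 + n - 6) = (n + 2)*(n + 3)*(n - 2)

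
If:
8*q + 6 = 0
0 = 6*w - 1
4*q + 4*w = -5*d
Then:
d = 7/15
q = -3/4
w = 1/6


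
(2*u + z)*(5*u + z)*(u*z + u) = 10*u^3*z + 10*u^3 + 7*u^2*z^2 + 7*u^2*z + u*z^3 + u*z^2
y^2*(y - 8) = y^3 - 8*y^2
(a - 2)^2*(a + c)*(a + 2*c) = a^4 + 3*a^3*c - 4*a^3 + 2*a^2*c^2 - 12*a^2*c + 4*a^2 - 8*a*c^2 + 12*a*c + 8*c^2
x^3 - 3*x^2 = x^2*(x - 3)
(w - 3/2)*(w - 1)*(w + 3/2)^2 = w^4 + w^3/2 - 15*w^2/4 - 9*w/8 + 27/8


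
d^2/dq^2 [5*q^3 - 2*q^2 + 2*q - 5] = 30*q - 4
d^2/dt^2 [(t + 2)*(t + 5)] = 2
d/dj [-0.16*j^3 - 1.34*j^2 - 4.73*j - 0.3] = -0.48*j^2 - 2.68*j - 4.73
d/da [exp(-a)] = -exp(-a)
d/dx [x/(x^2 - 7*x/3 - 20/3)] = 3*(-3*x^2 - 20)/(9*x^4 - 42*x^3 - 71*x^2 + 280*x + 400)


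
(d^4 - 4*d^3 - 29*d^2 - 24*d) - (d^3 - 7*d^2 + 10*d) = d^4 - 5*d^3 - 22*d^2 - 34*d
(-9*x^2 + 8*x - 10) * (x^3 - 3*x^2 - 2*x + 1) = -9*x^5 + 35*x^4 - 16*x^3 + 5*x^2 + 28*x - 10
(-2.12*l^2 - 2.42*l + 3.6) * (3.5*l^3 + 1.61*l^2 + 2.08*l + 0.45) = -7.42*l^5 - 11.8832*l^4 + 4.2942*l^3 - 0.1916*l^2 + 6.399*l + 1.62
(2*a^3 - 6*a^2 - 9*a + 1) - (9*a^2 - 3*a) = 2*a^3 - 15*a^2 - 6*a + 1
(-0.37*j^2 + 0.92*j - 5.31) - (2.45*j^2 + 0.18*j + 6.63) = -2.82*j^2 + 0.74*j - 11.94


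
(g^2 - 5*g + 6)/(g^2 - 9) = (g - 2)/(g + 3)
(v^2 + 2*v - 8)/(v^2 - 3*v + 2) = (v + 4)/(v - 1)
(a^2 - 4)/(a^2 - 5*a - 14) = (a - 2)/(a - 7)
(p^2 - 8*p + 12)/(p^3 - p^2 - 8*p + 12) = (p - 6)/(p^2 + p - 6)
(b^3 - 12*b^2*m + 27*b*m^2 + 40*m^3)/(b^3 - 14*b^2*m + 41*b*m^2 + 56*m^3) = (b - 5*m)/(b - 7*m)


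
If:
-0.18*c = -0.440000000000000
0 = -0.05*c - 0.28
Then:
No Solution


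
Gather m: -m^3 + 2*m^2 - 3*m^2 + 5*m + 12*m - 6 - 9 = -m^3 - m^2 + 17*m - 15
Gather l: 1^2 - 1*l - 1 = -l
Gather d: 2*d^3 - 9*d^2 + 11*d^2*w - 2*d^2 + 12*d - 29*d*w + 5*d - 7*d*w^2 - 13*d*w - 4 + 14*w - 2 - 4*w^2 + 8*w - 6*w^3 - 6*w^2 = 2*d^3 + d^2*(11*w - 11) + d*(-7*w^2 - 42*w + 17) - 6*w^3 - 10*w^2 + 22*w - 6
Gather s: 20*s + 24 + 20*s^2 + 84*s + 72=20*s^2 + 104*s + 96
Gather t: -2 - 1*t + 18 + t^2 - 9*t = t^2 - 10*t + 16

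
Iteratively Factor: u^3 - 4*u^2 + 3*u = (u - 3)*(u^2 - u) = (u - 3)*(u - 1)*(u)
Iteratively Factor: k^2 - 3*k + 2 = (k - 1)*(k - 2)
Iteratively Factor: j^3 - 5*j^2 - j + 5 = (j - 5)*(j^2 - 1) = (j - 5)*(j + 1)*(j - 1)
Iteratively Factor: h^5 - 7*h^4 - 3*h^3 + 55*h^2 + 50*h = (h - 5)*(h^4 - 2*h^3 - 13*h^2 - 10*h) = (h - 5)*(h + 2)*(h^3 - 4*h^2 - 5*h) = h*(h - 5)*(h + 2)*(h^2 - 4*h - 5) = h*(h - 5)^2*(h + 2)*(h + 1)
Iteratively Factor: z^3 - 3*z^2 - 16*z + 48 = (z - 3)*(z^2 - 16) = (z - 4)*(z - 3)*(z + 4)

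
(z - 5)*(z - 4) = z^2 - 9*z + 20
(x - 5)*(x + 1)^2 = x^3 - 3*x^2 - 9*x - 5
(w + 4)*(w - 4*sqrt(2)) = w^2 - 4*sqrt(2)*w + 4*w - 16*sqrt(2)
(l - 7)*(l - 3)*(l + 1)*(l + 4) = l^4 - 5*l^3 - 25*l^2 + 65*l + 84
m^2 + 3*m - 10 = (m - 2)*(m + 5)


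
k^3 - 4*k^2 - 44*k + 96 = (k - 8)*(k - 2)*(k + 6)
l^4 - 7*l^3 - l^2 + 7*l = l*(l - 7)*(l - 1)*(l + 1)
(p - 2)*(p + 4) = p^2 + 2*p - 8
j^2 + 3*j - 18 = (j - 3)*(j + 6)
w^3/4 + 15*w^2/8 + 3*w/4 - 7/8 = (w/4 + 1/4)*(w - 1/2)*(w + 7)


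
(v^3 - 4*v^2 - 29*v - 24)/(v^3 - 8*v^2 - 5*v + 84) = (v^2 - 7*v - 8)/(v^2 - 11*v + 28)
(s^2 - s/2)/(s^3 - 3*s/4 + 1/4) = 2*s/(2*s^2 + s - 1)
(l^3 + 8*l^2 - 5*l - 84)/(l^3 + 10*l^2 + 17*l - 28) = (l - 3)/(l - 1)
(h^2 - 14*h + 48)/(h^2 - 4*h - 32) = (h - 6)/(h + 4)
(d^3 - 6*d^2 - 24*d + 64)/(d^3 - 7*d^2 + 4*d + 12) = (d^2 - 4*d - 32)/(d^2 - 5*d - 6)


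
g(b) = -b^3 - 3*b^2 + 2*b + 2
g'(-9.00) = -187.00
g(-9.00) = 470.00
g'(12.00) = -502.00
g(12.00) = -2134.00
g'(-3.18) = -9.26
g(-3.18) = -2.54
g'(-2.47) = -1.48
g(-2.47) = -6.17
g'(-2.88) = -5.60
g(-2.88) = -4.76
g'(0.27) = 0.16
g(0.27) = 2.30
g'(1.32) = -11.15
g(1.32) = -2.89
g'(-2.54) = -2.11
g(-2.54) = -6.05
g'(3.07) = -44.69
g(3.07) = -49.07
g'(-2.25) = 0.31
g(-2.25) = -6.30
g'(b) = -3*b^2 - 6*b + 2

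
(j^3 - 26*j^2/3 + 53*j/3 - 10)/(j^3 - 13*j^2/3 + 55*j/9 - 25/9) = 3*(j - 6)/(3*j - 5)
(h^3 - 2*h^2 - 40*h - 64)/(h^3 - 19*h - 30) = (h^2 - 4*h - 32)/(h^2 - 2*h - 15)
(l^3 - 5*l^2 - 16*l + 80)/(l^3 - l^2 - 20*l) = (l - 4)/l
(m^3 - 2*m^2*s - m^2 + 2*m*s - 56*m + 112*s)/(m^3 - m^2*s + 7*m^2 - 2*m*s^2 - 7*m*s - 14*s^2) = (m - 8)/(m + s)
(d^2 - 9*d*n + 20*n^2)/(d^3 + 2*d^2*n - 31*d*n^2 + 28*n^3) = (d - 5*n)/(d^2 + 6*d*n - 7*n^2)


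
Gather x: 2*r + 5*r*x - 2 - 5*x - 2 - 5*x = 2*r + x*(5*r - 10) - 4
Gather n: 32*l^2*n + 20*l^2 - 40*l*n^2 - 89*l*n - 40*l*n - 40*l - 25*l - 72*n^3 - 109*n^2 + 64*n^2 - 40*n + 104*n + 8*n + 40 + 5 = 20*l^2 - 65*l - 72*n^3 + n^2*(-40*l - 45) + n*(32*l^2 - 129*l + 72) + 45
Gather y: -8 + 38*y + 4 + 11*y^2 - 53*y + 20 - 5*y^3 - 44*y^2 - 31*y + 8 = -5*y^3 - 33*y^2 - 46*y + 24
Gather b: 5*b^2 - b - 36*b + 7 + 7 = 5*b^2 - 37*b + 14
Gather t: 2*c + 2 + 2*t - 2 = 2*c + 2*t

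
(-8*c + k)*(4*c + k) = -32*c^2 - 4*c*k + k^2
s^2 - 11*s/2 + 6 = (s - 4)*(s - 3/2)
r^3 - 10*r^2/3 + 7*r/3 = r*(r - 7/3)*(r - 1)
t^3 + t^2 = t^2*(t + 1)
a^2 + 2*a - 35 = (a - 5)*(a + 7)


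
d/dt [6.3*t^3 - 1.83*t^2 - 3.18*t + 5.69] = 18.9*t^2 - 3.66*t - 3.18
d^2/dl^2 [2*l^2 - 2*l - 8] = 4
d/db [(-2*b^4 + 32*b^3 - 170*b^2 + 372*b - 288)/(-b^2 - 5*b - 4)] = 2*(2*b^5 - b^4 - 144*b^3 + 419*b^2 + 392*b - 1464)/(b^4 + 10*b^3 + 33*b^2 + 40*b + 16)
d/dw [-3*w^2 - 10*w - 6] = -6*w - 10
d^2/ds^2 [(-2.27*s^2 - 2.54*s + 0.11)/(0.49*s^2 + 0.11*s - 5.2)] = (8.88178419700125e-16*s^4 - 0.975001999999998*s^3 - 34.545294*s^2 - 38.795946*s - 125.104138)/(0.117649*s^6 + 0.079233*s^5 - 3.727773*s^4 - 1.680349*s^3 + 39.56004*s^2 + 8.9232*s - 140.608)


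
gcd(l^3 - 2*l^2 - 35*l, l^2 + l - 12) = 1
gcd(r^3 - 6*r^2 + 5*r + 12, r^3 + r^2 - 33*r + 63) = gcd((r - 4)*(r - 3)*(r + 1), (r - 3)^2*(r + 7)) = r - 3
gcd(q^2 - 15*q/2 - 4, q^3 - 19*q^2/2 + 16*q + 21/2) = q + 1/2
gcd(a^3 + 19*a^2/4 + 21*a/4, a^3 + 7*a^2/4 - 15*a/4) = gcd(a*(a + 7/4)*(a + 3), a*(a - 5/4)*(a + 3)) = a^2 + 3*a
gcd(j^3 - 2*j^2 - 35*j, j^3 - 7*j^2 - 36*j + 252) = j - 7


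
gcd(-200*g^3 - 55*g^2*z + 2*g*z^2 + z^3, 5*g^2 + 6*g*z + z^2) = 5*g + z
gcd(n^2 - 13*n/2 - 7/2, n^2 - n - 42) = n - 7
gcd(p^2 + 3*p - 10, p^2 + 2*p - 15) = p + 5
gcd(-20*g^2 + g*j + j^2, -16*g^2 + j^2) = 4*g - j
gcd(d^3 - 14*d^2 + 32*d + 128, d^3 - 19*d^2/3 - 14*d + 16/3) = d^2 - 6*d - 16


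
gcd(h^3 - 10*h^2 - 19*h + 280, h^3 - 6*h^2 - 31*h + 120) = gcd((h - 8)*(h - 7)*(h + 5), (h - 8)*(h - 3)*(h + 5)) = h^2 - 3*h - 40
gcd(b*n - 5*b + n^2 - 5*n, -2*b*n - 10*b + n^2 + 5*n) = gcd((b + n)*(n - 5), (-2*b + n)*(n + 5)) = 1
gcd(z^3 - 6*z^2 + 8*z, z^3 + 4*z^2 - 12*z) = z^2 - 2*z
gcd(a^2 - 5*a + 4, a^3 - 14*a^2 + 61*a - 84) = a - 4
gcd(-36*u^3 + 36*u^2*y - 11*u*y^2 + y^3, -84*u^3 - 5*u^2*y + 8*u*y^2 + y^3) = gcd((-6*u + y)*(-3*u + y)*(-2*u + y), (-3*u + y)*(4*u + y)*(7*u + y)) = -3*u + y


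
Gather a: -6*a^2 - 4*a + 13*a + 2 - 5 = -6*a^2 + 9*a - 3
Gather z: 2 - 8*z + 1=3 - 8*z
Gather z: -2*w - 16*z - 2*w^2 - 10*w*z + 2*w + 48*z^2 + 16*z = -2*w^2 - 10*w*z + 48*z^2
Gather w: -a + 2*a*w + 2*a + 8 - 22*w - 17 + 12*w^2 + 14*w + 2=a + 12*w^2 + w*(2*a - 8) - 7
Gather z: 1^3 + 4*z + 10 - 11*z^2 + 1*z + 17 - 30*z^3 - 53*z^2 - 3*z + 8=-30*z^3 - 64*z^2 + 2*z + 36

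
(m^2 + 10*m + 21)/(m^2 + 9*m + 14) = (m + 3)/(m + 2)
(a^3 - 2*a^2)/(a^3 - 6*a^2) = (a - 2)/(a - 6)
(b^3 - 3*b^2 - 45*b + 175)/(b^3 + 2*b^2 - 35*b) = (b - 5)/b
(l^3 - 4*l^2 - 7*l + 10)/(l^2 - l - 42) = (-l^3 + 4*l^2 + 7*l - 10)/(-l^2 + l + 42)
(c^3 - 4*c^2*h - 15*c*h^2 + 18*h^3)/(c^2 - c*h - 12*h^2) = (c^2 - 7*c*h + 6*h^2)/(c - 4*h)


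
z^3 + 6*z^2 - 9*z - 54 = (z - 3)*(z + 3)*(z + 6)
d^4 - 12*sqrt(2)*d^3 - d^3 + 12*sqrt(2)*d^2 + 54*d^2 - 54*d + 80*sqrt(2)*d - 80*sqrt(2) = (d - 1)*(d - 8*sqrt(2))*(d - 5*sqrt(2))*(d + sqrt(2))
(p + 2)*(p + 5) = p^2 + 7*p + 10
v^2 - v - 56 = (v - 8)*(v + 7)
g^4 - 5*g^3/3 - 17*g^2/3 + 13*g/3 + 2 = (g - 3)*(g - 1)*(g + 1/3)*(g + 2)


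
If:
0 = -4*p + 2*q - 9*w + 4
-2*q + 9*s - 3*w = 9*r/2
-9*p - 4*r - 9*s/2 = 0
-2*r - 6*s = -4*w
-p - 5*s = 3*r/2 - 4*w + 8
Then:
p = -388/233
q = 10746/233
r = -1800/233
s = 2376/233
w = 2664/233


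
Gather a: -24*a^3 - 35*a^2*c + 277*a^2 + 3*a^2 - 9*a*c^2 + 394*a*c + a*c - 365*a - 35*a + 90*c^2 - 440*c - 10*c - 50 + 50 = -24*a^3 + a^2*(280 - 35*c) + a*(-9*c^2 + 395*c - 400) + 90*c^2 - 450*c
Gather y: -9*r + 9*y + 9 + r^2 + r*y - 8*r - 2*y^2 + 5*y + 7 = r^2 - 17*r - 2*y^2 + y*(r + 14) + 16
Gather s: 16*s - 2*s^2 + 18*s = -2*s^2 + 34*s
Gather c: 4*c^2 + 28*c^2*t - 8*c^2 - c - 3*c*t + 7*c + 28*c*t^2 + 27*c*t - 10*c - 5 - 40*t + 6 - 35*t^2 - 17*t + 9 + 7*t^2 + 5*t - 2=c^2*(28*t - 4) + c*(28*t^2 + 24*t - 4) - 28*t^2 - 52*t + 8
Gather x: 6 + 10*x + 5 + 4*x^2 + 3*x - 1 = 4*x^2 + 13*x + 10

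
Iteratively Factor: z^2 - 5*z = (z)*(z - 5)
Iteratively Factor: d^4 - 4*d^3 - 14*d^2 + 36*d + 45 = (d + 1)*(d^3 - 5*d^2 - 9*d + 45) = (d - 5)*(d + 1)*(d^2 - 9) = (d - 5)*(d - 3)*(d + 1)*(d + 3)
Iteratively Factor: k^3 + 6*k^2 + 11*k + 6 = (k + 2)*(k^2 + 4*k + 3) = (k + 2)*(k + 3)*(k + 1)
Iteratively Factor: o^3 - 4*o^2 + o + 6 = (o + 1)*(o^2 - 5*o + 6) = (o - 3)*(o + 1)*(o - 2)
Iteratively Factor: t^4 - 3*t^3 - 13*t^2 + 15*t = (t - 1)*(t^3 - 2*t^2 - 15*t) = t*(t - 1)*(t^2 - 2*t - 15) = t*(t - 5)*(t - 1)*(t + 3)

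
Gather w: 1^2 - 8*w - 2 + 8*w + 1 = 0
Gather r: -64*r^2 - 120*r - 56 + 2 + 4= -64*r^2 - 120*r - 50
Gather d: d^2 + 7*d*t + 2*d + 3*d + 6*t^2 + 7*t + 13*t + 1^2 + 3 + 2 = d^2 + d*(7*t + 5) + 6*t^2 + 20*t + 6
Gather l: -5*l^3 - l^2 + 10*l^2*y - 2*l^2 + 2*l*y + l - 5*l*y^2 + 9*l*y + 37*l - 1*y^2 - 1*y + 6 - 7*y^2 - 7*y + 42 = -5*l^3 + l^2*(10*y - 3) + l*(-5*y^2 + 11*y + 38) - 8*y^2 - 8*y + 48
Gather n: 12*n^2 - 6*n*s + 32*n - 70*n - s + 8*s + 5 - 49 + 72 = 12*n^2 + n*(-6*s - 38) + 7*s + 28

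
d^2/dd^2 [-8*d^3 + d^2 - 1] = 2 - 48*d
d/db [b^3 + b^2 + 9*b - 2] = 3*b^2 + 2*b + 9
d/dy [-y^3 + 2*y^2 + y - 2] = -3*y^2 + 4*y + 1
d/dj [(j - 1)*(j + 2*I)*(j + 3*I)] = 3*j^2 + j*(-2 + 10*I) - 6 - 5*I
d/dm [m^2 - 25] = 2*m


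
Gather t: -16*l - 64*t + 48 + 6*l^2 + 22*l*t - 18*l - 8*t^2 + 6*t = 6*l^2 - 34*l - 8*t^2 + t*(22*l - 58) + 48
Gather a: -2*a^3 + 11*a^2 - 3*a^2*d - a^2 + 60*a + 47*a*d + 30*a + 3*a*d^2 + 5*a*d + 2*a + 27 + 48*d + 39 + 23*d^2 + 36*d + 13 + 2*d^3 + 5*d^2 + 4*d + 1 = -2*a^3 + a^2*(10 - 3*d) + a*(3*d^2 + 52*d + 92) + 2*d^3 + 28*d^2 + 88*d + 80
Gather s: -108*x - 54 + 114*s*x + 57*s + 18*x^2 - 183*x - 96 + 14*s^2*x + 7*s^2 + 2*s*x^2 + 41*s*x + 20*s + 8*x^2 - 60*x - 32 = s^2*(14*x + 7) + s*(2*x^2 + 155*x + 77) + 26*x^2 - 351*x - 182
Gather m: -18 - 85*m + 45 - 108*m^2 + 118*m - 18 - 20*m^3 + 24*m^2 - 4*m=-20*m^3 - 84*m^2 + 29*m + 9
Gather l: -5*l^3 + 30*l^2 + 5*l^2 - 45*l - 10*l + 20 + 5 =-5*l^3 + 35*l^2 - 55*l + 25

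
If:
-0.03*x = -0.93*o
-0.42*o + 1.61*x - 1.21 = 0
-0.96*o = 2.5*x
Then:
No Solution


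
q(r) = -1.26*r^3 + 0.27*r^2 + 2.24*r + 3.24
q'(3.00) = -30.16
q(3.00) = -21.63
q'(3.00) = -30.16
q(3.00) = -21.63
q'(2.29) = -16.35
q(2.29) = -5.35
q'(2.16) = -14.23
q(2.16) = -3.36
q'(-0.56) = 0.75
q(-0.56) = 2.29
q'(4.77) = -81.19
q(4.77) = -116.68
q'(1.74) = -8.26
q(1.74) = 1.32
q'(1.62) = -6.81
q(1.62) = 2.22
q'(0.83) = 0.08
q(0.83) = 4.56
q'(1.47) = -5.13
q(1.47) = 3.11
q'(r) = -3.78*r^2 + 0.54*r + 2.24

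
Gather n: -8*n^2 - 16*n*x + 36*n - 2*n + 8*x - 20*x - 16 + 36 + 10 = -8*n^2 + n*(34 - 16*x) - 12*x + 30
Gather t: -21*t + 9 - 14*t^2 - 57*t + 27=-14*t^2 - 78*t + 36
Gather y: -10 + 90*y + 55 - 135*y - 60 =-45*y - 15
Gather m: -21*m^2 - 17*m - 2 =-21*m^2 - 17*m - 2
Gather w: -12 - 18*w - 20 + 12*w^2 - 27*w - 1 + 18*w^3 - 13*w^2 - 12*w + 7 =18*w^3 - w^2 - 57*w - 26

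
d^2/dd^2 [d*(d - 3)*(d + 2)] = 6*d - 2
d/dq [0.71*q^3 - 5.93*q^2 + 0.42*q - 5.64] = 2.13*q^2 - 11.86*q + 0.42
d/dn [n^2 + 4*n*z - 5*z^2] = 2*n + 4*z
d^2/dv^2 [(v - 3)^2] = 2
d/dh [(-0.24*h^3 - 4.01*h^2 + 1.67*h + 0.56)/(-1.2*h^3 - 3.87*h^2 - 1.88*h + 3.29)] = (1.11022302462516e-16*h^5 - 3.8832*h^4 + 4.9104*h^3 + 13.6489*h^2 - 22.0514*h + 6.5471)/(1.44*h^6 + 9.288*h^5 + 19.4889*h^4 + 6.6552*h^3 - 21.9302*h^2 - 12.3704*h + 10.8241)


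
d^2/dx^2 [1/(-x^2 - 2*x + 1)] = 2*(x^2 + 2*x - 4*(x + 1)^2 - 1)/(x^2 + 2*x - 1)^3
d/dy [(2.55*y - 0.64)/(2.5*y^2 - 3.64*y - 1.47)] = (-6.375*y^2 + 3.2*y - 6.0781)/(6.25*y^4 - 18.2*y^3 + 5.8996*y^2 + 10.7016*y + 2.1609)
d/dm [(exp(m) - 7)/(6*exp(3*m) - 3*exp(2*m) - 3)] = (-2*(exp(m) - 7)*(3*exp(m) - 1)*exp(m) + 2*exp(3*m) - exp(2*m) - 1)*exp(m)/(3*(-2*exp(3*m) + exp(2*m) + 1)^2)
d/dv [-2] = 0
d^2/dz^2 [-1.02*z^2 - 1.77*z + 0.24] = -2.04000000000000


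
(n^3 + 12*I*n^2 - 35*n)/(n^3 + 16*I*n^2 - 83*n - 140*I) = n/(n + 4*I)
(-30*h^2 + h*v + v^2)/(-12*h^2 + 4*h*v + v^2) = (-5*h + v)/(-2*h + v)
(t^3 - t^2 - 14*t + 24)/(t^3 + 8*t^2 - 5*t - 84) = (t - 2)/(t + 7)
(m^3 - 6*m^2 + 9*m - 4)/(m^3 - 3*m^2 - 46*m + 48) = (m^2 - 5*m + 4)/(m^2 - 2*m - 48)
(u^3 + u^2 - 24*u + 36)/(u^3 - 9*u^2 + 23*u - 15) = (u^2 + 4*u - 12)/(u^2 - 6*u + 5)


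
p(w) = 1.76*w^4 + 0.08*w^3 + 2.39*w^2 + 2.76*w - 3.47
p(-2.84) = 120.63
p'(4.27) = 575.64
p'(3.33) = 281.30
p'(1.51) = 34.76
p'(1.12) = 18.31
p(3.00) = 171.04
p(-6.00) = 2329.69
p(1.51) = 15.57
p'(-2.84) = -170.14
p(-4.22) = 579.60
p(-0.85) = -3.22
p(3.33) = 251.59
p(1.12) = 5.50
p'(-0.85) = -5.45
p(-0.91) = -2.86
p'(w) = 7.04*w^3 + 0.24*w^2 + 4.78*w + 2.76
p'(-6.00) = -1537.92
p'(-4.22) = -542.20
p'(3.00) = 209.34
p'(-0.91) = -6.70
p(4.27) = 643.21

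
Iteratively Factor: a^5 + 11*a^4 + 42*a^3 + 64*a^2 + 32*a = (a + 2)*(a^4 + 9*a^3 + 24*a^2 + 16*a) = (a + 1)*(a + 2)*(a^3 + 8*a^2 + 16*a) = (a + 1)*(a + 2)*(a + 4)*(a^2 + 4*a) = (a + 1)*(a + 2)*(a + 4)^2*(a)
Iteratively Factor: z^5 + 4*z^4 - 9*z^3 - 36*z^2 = (z)*(z^4 + 4*z^3 - 9*z^2 - 36*z) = z*(z - 3)*(z^3 + 7*z^2 + 12*z) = z^2*(z - 3)*(z^2 + 7*z + 12) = z^2*(z - 3)*(z + 4)*(z + 3)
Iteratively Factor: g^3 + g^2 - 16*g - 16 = (g + 4)*(g^2 - 3*g - 4) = (g - 4)*(g + 4)*(g + 1)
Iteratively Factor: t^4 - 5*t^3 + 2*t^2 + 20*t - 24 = (t - 3)*(t^3 - 2*t^2 - 4*t + 8) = (t - 3)*(t - 2)*(t^2 - 4) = (t - 3)*(t - 2)^2*(t + 2)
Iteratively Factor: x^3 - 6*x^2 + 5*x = (x - 1)*(x^2 - 5*x) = (x - 5)*(x - 1)*(x)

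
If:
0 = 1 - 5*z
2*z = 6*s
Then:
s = 1/15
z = 1/5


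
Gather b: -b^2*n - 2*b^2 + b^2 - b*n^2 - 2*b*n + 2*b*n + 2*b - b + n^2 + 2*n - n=b^2*(-n - 1) + b*(1 - n^2) + n^2 + n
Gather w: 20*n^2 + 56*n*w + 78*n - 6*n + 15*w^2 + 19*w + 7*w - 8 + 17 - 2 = 20*n^2 + 72*n + 15*w^2 + w*(56*n + 26) + 7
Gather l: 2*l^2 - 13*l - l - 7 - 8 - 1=2*l^2 - 14*l - 16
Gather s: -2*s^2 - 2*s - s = -2*s^2 - 3*s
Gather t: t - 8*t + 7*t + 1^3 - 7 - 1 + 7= 0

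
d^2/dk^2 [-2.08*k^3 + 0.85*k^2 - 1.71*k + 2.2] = 1.7 - 12.48*k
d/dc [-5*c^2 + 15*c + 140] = 15 - 10*c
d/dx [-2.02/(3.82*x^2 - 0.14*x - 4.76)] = (15.4328*x - 0.2828)/(-3.82*x^2 + 0.14*x + 4.76)^2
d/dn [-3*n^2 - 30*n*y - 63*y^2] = -6*n - 30*y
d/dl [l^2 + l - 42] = 2*l + 1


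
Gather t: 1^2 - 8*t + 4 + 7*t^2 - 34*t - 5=7*t^2 - 42*t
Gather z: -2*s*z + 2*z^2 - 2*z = 2*z^2 + z*(-2*s - 2)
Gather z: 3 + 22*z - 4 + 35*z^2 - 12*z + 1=35*z^2 + 10*z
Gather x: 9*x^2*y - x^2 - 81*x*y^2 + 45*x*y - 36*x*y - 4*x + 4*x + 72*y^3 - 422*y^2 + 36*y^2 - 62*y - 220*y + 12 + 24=x^2*(9*y - 1) + x*(-81*y^2 + 9*y) + 72*y^3 - 386*y^2 - 282*y + 36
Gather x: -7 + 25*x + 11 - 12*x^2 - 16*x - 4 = -12*x^2 + 9*x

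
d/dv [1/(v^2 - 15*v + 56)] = (15 - 2*v)/(v^2 - 15*v + 56)^2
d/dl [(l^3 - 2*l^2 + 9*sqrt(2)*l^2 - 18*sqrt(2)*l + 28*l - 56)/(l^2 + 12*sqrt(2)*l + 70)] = (l^4 + 24*sqrt(2)*l^3 - 6*sqrt(2)*l^2 + 398*l^2 - 168*l + 1260*sqrt(2)*l - 588*sqrt(2) + 1960)/(l^4 + 24*sqrt(2)*l^3 + 428*l^2 + 1680*sqrt(2)*l + 4900)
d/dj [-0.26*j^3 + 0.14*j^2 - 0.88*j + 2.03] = -0.78*j^2 + 0.28*j - 0.88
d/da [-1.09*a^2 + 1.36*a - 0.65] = 1.36 - 2.18*a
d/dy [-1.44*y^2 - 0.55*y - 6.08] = -2.88*y - 0.55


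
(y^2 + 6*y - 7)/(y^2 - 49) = (y - 1)/(y - 7)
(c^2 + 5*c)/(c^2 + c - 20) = c/(c - 4)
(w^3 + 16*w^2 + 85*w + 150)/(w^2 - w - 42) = (w^2 + 10*w + 25)/(w - 7)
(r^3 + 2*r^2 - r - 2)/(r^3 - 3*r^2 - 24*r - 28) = (r^2 - 1)/(r^2 - 5*r - 14)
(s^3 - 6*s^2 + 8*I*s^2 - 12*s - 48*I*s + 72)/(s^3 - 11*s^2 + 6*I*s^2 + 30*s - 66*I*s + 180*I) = (s + 2*I)/(s - 5)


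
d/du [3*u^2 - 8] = 6*u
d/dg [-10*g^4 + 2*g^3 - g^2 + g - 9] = -40*g^3 + 6*g^2 - 2*g + 1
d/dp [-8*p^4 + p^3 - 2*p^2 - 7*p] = -32*p^3 + 3*p^2 - 4*p - 7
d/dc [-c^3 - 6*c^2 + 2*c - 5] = -3*c^2 - 12*c + 2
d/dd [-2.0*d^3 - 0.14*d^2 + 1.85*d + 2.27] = -6.0*d^2 - 0.28*d + 1.85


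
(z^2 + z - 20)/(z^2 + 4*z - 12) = (z^2 + z - 20)/(z^2 + 4*z - 12)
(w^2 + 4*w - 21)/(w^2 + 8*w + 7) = (w - 3)/(w + 1)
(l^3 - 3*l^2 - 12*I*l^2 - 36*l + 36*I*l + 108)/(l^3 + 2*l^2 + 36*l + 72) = (l^2 + l*(-3 - 6*I) + 18*I)/(l^2 + l*(2 + 6*I) + 12*I)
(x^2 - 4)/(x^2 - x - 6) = (x - 2)/(x - 3)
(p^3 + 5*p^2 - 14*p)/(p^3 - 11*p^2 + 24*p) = (p^2 + 5*p - 14)/(p^2 - 11*p + 24)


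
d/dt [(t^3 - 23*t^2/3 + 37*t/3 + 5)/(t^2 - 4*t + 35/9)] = 3*(27*t^4 - 216*t^3 + 810*t^2 - 1880*t + 1835)/(81*t^4 - 648*t^3 + 1926*t^2 - 2520*t + 1225)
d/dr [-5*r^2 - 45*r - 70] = -10*r - 45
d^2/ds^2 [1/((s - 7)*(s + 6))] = 2*((s - 7)^2 + (s - 7)*(s + 6) + (s + 6)^2)/((s - 7)^3*(s + 6)^3)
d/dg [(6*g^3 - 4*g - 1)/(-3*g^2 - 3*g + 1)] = (-18*g^4 - 36*g^3 + 6*g^2 - 6*g - 7)/(9*g^4 + 18*g^3 + 3*g^2 - 6*g + 1)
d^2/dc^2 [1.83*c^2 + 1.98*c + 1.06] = 3.66000000000000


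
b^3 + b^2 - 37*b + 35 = (b - 5)*(b - 1)*(b + 7)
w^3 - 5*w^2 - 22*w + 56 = (w - 7)*(w - 2)*(w + 4)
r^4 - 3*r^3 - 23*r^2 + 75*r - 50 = (r - 5)*(r - 2)*(r - 1)*(r + 5)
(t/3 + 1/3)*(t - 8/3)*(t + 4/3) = t^3/3 - t^2/9 - 44*t/27 - 32/27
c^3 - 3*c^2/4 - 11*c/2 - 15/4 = (c - 3)*(c + 1)*(c + 5/4)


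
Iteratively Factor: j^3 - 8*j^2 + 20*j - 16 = (j - 2)*(j^2 - 6*j + 8) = (j - 4)*(j - 2)*(j - 2)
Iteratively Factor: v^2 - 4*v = (v - 4)*(v)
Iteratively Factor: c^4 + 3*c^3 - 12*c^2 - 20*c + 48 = (c + 4)*(c^3 - c^2 - 8*c + 12) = (c - 2)*(c + 4)*(c^2 + c - 6) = (c - 2)*(c + 3)*(c + 4)*(c - 2)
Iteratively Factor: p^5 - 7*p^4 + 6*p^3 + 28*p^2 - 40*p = (p - 5)*(p^4 - 2*p^3 - 4*p^2 + 8*p) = (p - 5)*(p + 2)*(p^3 - 4*p^2 + 4*p) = p*(p - 5)*(p + 2)*(p^2 - 4*p + 4) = p*(p - 5)*(p - 2)*(p + 2)*(p - 2)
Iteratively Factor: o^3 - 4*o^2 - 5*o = (o + 1)*(o^2 - 5*o) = o*(o + 1)*(o - 5)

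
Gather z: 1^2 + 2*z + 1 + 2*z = 4*z + 2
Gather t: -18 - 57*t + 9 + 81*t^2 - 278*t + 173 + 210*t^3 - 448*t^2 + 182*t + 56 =210*t^3 - 367*t^2 - 153*t + 220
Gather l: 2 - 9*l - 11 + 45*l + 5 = 36*l - 4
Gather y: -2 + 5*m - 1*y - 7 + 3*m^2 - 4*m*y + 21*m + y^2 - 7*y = 3*m^2 + 26*m + y^2 + y*(-4*m - 8) - 9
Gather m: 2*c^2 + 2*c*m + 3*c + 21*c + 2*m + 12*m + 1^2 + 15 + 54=2*c^2 + 24*c + m*(2*c + 14) + 70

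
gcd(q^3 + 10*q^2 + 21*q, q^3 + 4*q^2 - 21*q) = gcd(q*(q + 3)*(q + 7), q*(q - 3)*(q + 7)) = q^2 + 7*q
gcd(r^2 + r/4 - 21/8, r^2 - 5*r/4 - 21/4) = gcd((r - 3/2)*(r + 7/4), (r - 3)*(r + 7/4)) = r + 7/4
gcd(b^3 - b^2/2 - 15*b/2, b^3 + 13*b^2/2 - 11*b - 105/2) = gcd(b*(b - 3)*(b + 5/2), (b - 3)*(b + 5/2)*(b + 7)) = b^2 - b/2 - 15/2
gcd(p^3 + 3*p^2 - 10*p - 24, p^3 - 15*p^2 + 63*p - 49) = 1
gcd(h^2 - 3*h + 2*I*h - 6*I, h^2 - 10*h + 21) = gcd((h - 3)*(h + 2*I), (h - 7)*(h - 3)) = h - 3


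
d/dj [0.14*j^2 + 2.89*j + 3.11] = 0.28*j + 2.89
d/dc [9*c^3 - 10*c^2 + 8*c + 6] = 27*c^2 - 20*c + 8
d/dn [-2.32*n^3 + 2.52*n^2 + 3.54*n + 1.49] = -6.96*n^2 + 5.04*n + 3.54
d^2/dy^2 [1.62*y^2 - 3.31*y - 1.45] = 3.24000000000000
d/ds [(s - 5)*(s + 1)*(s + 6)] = 3*s^2 + 4*s - 29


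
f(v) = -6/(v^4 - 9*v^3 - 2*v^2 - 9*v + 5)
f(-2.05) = -0.05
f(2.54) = 0.04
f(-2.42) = -0.03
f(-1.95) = -0.06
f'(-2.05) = -0.07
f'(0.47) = -317.26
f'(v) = -6*(-4*v^3 + 27*v^2 + 4*v + 9)/(v^4 - 9*v^3 - 2*v^2 - 9*v + 5)^2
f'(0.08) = -3.13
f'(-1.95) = -0.09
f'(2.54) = -0.04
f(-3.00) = -0.02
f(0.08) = -1.41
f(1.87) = 0.09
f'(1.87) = -0.12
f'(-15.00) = 0.00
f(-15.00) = 0.00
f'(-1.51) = -0.19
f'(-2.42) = -0.04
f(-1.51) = -0.12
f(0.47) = 10.76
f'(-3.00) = -0.02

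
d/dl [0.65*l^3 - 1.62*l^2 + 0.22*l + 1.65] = 1.95*l^2 - 3.24*l + 0.22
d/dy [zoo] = 0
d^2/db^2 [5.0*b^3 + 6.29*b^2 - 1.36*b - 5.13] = 30.0*b + 12.58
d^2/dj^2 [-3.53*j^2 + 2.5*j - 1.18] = -7.06000000000000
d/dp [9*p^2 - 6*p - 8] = 18*p - 6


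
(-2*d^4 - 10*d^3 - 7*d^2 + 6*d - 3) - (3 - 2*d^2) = -2*d^4 - 10*d^3 - 5*d^2 + 6*d - 6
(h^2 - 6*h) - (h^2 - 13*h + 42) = 7*h - 42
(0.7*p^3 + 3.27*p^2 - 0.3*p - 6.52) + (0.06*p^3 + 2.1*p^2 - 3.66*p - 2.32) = 0.76*p^3 + 5.37*p^2 - 3.96*p - 8.84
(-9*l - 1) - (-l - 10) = 9 - 8*l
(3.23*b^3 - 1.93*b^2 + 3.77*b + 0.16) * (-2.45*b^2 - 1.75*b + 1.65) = -7.9135*b^5 - 0.923999999999999*b^4 - 0.529500000000002*b^3 - 10.174*b^2 + 5.9405*b + 0.264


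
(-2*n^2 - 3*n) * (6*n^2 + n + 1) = -12*n^4 - 20*n^3 - 5*n^2 - 3*n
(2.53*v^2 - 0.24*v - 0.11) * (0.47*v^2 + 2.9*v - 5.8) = 1.1891*v^4 + 7.2242*v^3 - 15.4217*v^2 + 1.073*v + 0.638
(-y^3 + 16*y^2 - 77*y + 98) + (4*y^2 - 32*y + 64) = -y^3 + 20*y^2 - 109*y + 162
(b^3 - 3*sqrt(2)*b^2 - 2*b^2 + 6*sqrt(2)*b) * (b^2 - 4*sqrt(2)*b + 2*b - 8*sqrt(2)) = b^5 - 7*sqrt(2)*b^4 + 20*b^3 + 28*sqrt(2)*b^2 - 96*b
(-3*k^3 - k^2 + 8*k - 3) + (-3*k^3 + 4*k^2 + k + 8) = -6*k^3 + 3*k^2 + 9*k + 5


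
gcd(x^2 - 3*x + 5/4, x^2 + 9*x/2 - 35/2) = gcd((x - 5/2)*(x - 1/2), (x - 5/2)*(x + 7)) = x - 5/2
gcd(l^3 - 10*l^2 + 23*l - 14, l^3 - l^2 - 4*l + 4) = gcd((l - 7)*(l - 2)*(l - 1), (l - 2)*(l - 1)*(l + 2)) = l^2 - 3*l + 2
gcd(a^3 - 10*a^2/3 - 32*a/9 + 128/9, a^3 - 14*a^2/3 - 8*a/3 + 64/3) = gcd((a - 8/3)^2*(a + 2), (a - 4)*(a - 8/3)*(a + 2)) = a^2 - 2*a/3 - 16/3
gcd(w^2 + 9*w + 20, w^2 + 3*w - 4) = w + 4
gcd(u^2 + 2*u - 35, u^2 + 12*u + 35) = u + 7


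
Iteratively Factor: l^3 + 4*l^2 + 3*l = (l)*(l^2 + 4*l + 3) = l*(l + 3)*(l + 1)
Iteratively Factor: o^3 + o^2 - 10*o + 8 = (o - 2)*(o^2 + 3*o - 4) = (o - 2)*(o + 4)*(o - 1)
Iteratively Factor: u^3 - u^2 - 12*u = (u)*(u^2 - u - 12) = u*(u + 3)*(u - 4)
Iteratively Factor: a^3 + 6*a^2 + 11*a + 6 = (a + 1)*(a^2 + 5*a + 6) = (a + 1)*(a + 3)*(a + 2)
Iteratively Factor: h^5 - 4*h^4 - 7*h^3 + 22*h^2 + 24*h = (h - 3)*(h^4 - h^3 - 10*h^2 - 8*h) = (h - 3)*(h + 1)*(h^3 - 2*h^2 - 8*h) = (h - 4)*(h - 3)*(h + 1)*(h^2 + 2*h) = h*(h - 4)*(h - 3)*(h + 1)*(h + 2)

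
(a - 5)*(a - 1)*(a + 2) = a^3 - 4*a^2 - 7*a + 10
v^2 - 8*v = v*(v - 8)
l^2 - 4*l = l*(l - 4)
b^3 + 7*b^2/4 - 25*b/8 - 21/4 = (b - 7/4)*(b + 3/2)*(b + 2)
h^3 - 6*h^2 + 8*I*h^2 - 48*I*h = h*(h - 6)*(h + 8*I)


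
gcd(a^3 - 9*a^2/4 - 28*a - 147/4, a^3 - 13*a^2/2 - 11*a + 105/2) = a^2 - 4*a - 21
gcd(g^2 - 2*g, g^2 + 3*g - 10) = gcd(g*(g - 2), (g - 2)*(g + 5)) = g - 2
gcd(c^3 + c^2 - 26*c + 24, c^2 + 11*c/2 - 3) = c + 6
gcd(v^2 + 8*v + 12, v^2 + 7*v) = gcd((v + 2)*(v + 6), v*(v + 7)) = 1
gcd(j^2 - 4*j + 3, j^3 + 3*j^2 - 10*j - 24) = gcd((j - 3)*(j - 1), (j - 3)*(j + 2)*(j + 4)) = j - 3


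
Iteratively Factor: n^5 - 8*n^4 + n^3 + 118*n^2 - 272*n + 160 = (n - 5)*(n^4 - 3*n^3 - 14*n^2 + 48*n - 32) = (n - 5)*(n - 2)*(n^3 - n^2 - 16*n + 16) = (n - 5)*(n - 4)*(n - 2)*(n^2 + 3*n - 4) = (n - 5)*(n - 4)*(n - 2)*(n + 4)*(n - 1)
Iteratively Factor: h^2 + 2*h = (h)*(h + 2)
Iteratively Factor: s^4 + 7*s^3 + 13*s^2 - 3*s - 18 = (s + 2)*(s^3 + 5*s^2 + 3*s - 9) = (s - 1)*(s + 2)*(s^2 + 6*s + 9) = (s - 1)*(s + 2)*(s + 3)*(s + 3)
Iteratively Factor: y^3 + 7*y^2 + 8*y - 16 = (y - 1)*(y^2 + 8*y + 16) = (y - 1)*(y + 4)*(y + 4)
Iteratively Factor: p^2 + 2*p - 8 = (p + 4)*(p - 2)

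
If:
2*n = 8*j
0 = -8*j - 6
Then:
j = -3/4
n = -3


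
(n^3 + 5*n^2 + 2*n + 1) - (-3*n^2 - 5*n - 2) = n^3 + 8*n^2 + 7*n + 3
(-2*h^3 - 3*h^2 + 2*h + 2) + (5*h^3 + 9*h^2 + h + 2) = 3*h^3 + 6*h^2 + 3*h + 4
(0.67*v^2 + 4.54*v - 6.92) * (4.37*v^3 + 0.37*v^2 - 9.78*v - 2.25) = 2.9279*v^5 + 20.0877*v^4 - 35.1132*v^3 - 48.4691*v^2 + 57.4626*v + 15.57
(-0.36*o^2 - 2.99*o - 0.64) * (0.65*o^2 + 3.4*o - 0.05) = -0.234*o^4 - 3.1675*o^3 - 10.564*o^2 - 2.0265*o + 0.032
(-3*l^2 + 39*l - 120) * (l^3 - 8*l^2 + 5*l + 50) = -3*l^5 + 63*l^4 - 447*l^3 + 1005*l^2 + 1350*l - 6000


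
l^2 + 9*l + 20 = (l + 4)*(l + 5)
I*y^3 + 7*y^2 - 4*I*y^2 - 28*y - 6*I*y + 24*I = (y - 4)*(y - 6*I)*(I*y + 1)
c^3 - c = c*(c - 1)*(c + 1)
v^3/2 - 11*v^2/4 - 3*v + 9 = (v/2 + 1)*(v - 6)*(v - 3/2)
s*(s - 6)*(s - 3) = s^3 - 9*s^2 + 18*s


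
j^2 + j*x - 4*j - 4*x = (j - 4)*(j + x)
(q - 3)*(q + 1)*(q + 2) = q^3 - 7*q - 6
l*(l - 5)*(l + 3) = l^3 - 2*l^2 - 15*l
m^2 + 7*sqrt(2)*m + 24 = (m + 3*sqrt(2))*(m + 4*sqrt(2))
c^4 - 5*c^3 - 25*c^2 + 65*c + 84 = (c - 7)*(c - 3)*(c + 1)*(c + 4)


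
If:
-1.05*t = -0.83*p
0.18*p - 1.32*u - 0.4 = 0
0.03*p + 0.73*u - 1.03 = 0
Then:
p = 9.66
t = 7.63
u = 1.01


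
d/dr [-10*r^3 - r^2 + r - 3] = -30*r^2 - 2*r + 1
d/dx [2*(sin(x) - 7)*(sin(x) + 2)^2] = 6*(sin(x) - 4)*(sin(x) + 2)*cos(x)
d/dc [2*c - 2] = 2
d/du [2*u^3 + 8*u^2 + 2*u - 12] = 6*u^2 + 16*u + 2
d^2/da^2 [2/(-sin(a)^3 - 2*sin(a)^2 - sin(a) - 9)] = 2*(9*sin(a)^6 + 22*sin(a)^5 + 6*sin(a)^4 - 107*sin(a)^3 - 101*sin(a)^2 + 33*sin(a) + 34)/(sin(a)^3 + 2*sin(a)^2 + sin(a) + 9)^3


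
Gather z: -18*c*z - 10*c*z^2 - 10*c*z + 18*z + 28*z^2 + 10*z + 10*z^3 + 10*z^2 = 10*z^3 + z^2*(38 - 10*c) + z*(28 - 28*c)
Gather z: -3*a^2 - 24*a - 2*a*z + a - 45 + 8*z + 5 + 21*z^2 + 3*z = -3*a^2 - 23*a + 21*z^2 + z*(11 - 2*a) - 40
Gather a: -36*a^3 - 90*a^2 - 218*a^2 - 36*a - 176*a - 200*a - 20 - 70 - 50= -36*a^3 - 308*a^2 - 412*a - 140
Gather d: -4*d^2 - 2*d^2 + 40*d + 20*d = -6*d^2 + 60*d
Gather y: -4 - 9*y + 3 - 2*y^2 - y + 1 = -2*y^2 - 10*y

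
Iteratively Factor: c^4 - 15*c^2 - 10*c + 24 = (c - 4)*(c^3 + 4*c^2 + c - 6) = (c - 4)*(c + 2)*(c^2 + 2*c - 3) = (c - 4)*(c - 1)*(c + 2)*(c + 3)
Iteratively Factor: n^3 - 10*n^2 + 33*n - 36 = (n - 4)*(n^2 - 6*n + 9) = (n - 4)*(n - 3)*(n - 3)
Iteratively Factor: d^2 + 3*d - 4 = (d + 4)*(d - 1)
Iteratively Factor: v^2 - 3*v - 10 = (v - 5)*(v + 2)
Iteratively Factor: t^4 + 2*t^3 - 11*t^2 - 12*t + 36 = (t + 3)*(t^3 - t^2 - 8*t + 12) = (t + 3)^2*(t^2 - 4*t + 4) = (t - 2)*(t + 3)^2*(t - 2)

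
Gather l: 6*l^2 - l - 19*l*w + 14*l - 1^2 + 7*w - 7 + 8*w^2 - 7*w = 6*l^2 + l*(13 - 19*w) + 8*w^2 - 8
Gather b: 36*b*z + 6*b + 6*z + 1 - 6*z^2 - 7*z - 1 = b*(36*z + 6) - 6*z^2 - z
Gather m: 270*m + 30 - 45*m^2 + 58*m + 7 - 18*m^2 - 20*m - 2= -63*m^2 + 308*m + 35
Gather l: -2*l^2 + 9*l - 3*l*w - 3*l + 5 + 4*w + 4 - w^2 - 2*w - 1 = -2*l^2 + l*(6 - 3*w) - w^2 + 2*w + 8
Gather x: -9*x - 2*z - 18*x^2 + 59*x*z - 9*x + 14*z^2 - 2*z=-18*x^2 + x*(59*z - 18) + 14*z^2 - 4*z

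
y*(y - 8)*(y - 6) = y^3 - 14*y^2 + 48*y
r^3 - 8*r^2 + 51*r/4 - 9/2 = (r - 6)*(r - 3/2)*(r - 1/2)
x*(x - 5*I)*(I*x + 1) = I*x^3 + 6*x^2 - 5*I*x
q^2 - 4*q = q*(q - 4)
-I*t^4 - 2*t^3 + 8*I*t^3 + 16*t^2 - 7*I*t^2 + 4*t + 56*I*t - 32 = (t - 8)*(t - 4*I)*(t + I)*(-I*t + 1)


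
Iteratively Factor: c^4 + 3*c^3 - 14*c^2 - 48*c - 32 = (c + 4)*(c^3 - c^2 - 10*c - 8) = (c + 2)*(c + 4)*(c^2 - 3*c - 4) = (c - 4)*(c + 2)*(c + 4)*(c + 1)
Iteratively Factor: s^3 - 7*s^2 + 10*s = (s)*(s^2 - 7*s + 10) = s*(s - 2)*(s - 5)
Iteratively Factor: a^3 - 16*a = (a - 4)*(a^2 + 4*a) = a*(a - 4)*(a + 4)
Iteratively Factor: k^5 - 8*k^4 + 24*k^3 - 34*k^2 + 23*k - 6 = (k - 3)*(k^4 - 5*k^3 + 9*k^2 - 7*k + 2) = (k - 3)*(k - 2)*(k^3 - 3*k^2 + 3*k - 1) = (k - 3)*(k - 2)*(k - 1)*(k^2 - 2*k + 1) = (k - 3)*(k - 2)*(k - 1)^2*(k - 1)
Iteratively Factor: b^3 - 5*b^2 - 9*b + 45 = (b - 5)*(b^2 - 9) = (b - 5)*(b + 3)*(b - 3)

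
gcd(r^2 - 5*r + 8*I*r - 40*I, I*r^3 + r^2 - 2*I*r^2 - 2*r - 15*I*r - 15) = r - 5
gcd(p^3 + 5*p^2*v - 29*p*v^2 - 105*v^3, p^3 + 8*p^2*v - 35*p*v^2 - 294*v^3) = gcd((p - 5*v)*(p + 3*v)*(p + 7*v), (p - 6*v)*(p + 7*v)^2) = p + 7*v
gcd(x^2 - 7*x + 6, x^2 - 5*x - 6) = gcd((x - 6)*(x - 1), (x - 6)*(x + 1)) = x - 6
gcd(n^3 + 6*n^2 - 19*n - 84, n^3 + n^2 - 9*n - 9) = n + 3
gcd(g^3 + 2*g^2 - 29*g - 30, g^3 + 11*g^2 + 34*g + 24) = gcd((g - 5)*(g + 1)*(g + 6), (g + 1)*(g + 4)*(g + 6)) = g^2 + 7*g + 6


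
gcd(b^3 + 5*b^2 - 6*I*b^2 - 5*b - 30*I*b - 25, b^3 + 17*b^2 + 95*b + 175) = b + 5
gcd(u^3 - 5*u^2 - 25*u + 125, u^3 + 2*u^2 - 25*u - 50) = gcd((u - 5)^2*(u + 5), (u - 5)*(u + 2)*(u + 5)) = u^2 - 25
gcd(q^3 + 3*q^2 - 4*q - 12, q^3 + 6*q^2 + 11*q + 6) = q^2 + 5*q + 6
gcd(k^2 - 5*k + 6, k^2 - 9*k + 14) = k - 2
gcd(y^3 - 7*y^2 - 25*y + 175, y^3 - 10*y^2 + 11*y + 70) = y^2 - 12*y + 35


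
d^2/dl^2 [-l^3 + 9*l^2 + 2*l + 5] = 18 - 6*l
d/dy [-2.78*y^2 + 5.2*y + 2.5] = 5.2 - 5.56*y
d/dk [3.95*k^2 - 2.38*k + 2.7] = 7.9*k - 2.38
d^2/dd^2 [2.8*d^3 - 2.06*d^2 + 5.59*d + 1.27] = 16.8*d - 4.12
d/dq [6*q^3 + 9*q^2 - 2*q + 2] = 18*q^2 + 18*q - 2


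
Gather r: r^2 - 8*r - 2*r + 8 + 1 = r^2 - 10*r + 9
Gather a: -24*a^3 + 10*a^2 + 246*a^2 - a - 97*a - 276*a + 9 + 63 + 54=-24*a^3 + 256*a^2 - 374*a + 126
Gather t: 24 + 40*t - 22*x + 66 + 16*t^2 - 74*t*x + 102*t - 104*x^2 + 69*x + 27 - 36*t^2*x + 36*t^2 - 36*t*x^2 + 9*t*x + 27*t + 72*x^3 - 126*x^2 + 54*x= t^2*(52 - 36*x) + t*(-36*x^2 - 65*x + 169) + 72*x^3 - 230*x^2 + 101*x + 117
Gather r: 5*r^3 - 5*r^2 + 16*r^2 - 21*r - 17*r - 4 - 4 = 5*r^3 + 11*r^2 - 38*r - 8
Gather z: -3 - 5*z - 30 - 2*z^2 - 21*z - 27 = -2*z^2 - 26*z - 60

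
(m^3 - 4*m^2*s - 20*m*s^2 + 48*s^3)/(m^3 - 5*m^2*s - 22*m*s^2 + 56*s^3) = (-m + 6*s)/(-m + 7*s)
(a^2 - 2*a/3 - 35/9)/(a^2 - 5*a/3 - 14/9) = (3*a + 5)/(3*a + 2)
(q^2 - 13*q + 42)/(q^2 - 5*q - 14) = (q - 6)/(q + 2)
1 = 1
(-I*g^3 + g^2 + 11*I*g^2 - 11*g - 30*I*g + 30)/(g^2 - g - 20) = (-I*g^2 + g*(1 + 6*I) - 6)/(g + 4)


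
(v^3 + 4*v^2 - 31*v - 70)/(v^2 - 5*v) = v + 9 + 14/v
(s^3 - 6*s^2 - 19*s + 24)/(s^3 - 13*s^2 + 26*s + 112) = (s^2 + 2*s - 3)/(s^2 - 5*s - 14)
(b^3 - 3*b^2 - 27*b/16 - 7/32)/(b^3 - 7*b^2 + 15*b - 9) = (32*b^3 - 96*b^2 - 54*b - 7)/(32*(b^3 - 7*b^2 + 15*b - 9))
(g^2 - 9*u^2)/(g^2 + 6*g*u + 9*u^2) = (g - 3*u)/(g + 3*u)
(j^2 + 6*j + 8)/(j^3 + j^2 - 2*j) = (j + 4)/(j*(j - 1))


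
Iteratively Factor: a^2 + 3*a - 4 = (a + 4)*(a - 1)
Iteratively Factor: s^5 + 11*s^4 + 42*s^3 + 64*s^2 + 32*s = (s)*(s^4 + 11*s^3 + 42*s^2 + 64*s + 32) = s*(s + 2)*(s^3 + 9*s^2 + 24*s + 16) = s*(s + 2)*(s + 4)*(s^2 + 5*s + 4) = s*(s + 1)*(s + 2)*(s + 4)*(s + 4)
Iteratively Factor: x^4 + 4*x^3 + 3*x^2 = (x + 1)*(x^3 + 3*x^2) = (x + 1)*(x + 3)*(x^2) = x*(x + 1)*(x + 3)*(x)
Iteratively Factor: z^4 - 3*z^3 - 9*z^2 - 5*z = (z + 1)*(z^3 - 4*z^2 - 5*z) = (z - 5)*(z + 1)*(z^2 + z) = z*(z - 5)*(z + 1)*(z + 1)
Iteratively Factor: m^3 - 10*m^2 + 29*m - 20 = (m - 4)*(m^2 - 6*m + 5) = (m - 5)*(m - 4)*(m - 1)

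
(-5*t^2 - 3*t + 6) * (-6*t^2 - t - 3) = 30*t^4 + 23*t^3 - 18*t^2 + 3*t - 18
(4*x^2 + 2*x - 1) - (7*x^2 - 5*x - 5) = -3*x^2 + 7*x + 4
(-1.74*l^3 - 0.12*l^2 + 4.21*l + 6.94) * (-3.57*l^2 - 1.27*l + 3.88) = 6.2118*l^5 + 2.6382*l^4 - 21.6285*l^3 - 30.5881*l^2 + 7.521*l + 26.9272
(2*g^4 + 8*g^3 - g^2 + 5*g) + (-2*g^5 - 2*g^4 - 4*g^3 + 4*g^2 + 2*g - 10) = -2*g^5 + 4*g^3 + 3*g^2 + 7*g - 10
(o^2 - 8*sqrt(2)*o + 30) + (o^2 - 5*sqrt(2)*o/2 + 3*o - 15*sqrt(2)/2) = 2*o^2 - 21*sqrt(2)*o/2 + 3*o - 15*sqrt(2)/2 + 30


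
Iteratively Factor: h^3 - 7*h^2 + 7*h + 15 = (h + 1)*(h^2 - 8*h + 15) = (h - 3)*(h + 1)*(h - 5)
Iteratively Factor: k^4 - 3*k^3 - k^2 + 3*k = (k)*(k^3 - 3*k^2 - k + 3) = k*(k + 1)*(k^2 - 4*k + 3) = k*(k - 1)*(k + 1)*(k - 3)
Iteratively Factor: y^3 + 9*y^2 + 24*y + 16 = (y + 1)*(y^2 + 8*y + 16) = (y + 1)*(y + 4)*(y + 4)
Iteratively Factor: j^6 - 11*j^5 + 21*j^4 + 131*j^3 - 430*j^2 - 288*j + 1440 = (j - 4)*(j^5 - 7*j^4 - 7*j^3 + 103*j^2 - 18*j - 360) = (j - 4)*(j + 3)*(j^4 - 10*j^3 + 23*j^2 + 34*j - 120) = (j - 4)^2*(j + 3)*(j^3 - 6*j^2 - j + 30) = (j - 5)*(j - 4)^2*(j + 3)*(j^2 - j - 6) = (j - 5)*(j - 4)^2*(j + 2)*(j + 3)*(j - 3)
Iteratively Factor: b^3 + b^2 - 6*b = (b - 2)*(b^2 + 3*b) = (b - 2)*(b + 3)*(b)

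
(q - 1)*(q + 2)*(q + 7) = q^3 + 8*q^2 + 5*q - 14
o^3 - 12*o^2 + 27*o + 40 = (o - 8)*(o - 5)*(o + 1)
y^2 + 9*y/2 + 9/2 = (y + 3/2)*(y + 3)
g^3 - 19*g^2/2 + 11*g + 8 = (g - 8)*(g - 2)*(g + 1/2)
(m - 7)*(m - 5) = m^2 - 12*m + 35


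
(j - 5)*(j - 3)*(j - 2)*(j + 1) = j^4 - 9*j^3 + 21*j^2 + j - 30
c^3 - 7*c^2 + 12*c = c*(c - 4)*(c - 3)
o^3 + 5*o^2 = o^2*(o + 5)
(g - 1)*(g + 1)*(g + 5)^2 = g^4 + 10*g^3 + 24*g^2 - 10*g - 25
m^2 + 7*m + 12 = (m + 3)*(m + 4)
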